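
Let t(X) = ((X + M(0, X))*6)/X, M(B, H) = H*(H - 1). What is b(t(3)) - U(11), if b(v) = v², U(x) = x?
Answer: 313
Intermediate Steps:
M(B, H) = H*(-1 + H)
t(X) = (6*X + 6*X*(-1 + X))/X (t(X) = ((X + X*(-1 + X))*6)/X = (6*X + 6*X*(-1 + X))/X)
b(t(3)) - U(11) = (6*3)² - 1*11 = 18² - 11 = 324 - 11 = 313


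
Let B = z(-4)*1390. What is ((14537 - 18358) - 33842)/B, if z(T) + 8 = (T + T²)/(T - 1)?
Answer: 37663/14456 ≈ 2.6054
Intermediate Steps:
z(T) = -8 + (T + T²)/(-1 + T) (z(T) = -8 + (T + T²)/(T - 1) = -8 + (T + T²)/(-1 + T))
B = -14456 (B = ((8 + (-4)² - 7*(-4))/(-1 - 4))*1390 = ((8 + 16 + 28)/(-5))*1390 = -⅕*52*1390 = -52/5*1390 = -14456)
((14537 - 18358) - 33842)/B = ((14537 - 18358) - 33842)/(-14456) = (-3821 - 33842)*(-1/14456) = -37663*(-1/14456) = 37663/14456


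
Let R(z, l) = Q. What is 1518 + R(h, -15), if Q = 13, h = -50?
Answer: 1531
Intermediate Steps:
R(z, l) = 13
1518 + R(h, -15) = 1518 + 13 = 1531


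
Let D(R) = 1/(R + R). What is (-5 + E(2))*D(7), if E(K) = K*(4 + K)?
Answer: ½ ≈ 0.50000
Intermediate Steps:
D(R) = 1/(2*R)
(-5 + E(2))*D(7) = (-5 + 2*(4 + 2))*((½)/7) = (-5 + 2*6)*((½)*(⅐)) = (-5 + 12)*(1/14) = 7*(1/14) = ½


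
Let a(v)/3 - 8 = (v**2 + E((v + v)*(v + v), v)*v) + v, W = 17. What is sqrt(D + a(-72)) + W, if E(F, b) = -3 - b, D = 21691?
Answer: 17 + sqrt(22147) ≈ 165.82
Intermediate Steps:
a(v) = 24 + 3*v + 3*v**2 + 3*v*(-3 - v) (a(v) = 24 + 3*((v**2 + (-3 - v)*v) + v) = 24 + 3*((v**2 + v*(-3 - v)) + v) = 24 + 3*(v + v**2 + v*(-3 - v)) = 24 + (3*v + 3*v**2 + 3*v*(-3 - v)) = 24 + 3*v + 3*v**2 + 3*v*(-3 - v))
sqrt(D + a(-72)) + W = sqrt(21691 + (24 - 6*(-72))) + 17 = sqrt(21691 + (24 + 432)) + 17 = sqrt(21691 + 456) + 17 = sqrt(22147) + 17 = 17 + sqrt(22147)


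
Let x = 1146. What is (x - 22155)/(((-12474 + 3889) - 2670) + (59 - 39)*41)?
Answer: 21009/10435 ≈ 2.0133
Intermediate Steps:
(x - 22155)/(((-12474 + 3889) - 2670) + (59 - 39)*41) = (1146 - 22155)/(((-12474 + 3889) - 2670) + (59 - 39)*41) = -21009/((-8585 - 2670) + 20*41) = -21009/(-11255 + 820) = -21009/(-10435) = -21009*(-1/10435) = 21009/10435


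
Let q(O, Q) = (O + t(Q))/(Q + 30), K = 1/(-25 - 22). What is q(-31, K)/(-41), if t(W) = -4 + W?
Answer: 1646/57769 ≈ 0.028493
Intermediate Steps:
K = -1/47 (K = 1/(-47) = -1/47 ≈ -0.021277)
q(O, Q) = (-4 + O + Q)/(30 + Q) (q(O, Q) = (O + (-4 + Q))/(Q + 30) = (-4 + O + Q)/(30 + Q))
q(-31, K)/(-41) = ((-4 - 31 - 1/47)/(30 - 1/47))/(-41) = (-1646/47/(1409/47))*(-1/41) = ((47/1409)*(-1646/47))*(-1/41) = -1646/1409*(-1/41) = 1646/57769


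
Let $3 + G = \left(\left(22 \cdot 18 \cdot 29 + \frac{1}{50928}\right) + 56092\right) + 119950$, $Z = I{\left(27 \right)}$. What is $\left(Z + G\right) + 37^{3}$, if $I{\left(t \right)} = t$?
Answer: $\frac{12131202385}{50928} \approx 2.382 \cdot 10^{5}$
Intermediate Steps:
$Z = 27$
$G = \frac{9550171345}{50928}$ ($G = -3 + \left(\left(\left(22 \cdot 18 \cdot 29 + \frac{1}{50928}\right) + 56092\right) + 119950\right) = -3 + \left(\left(\left(396 \cdot 29 + \frac{1}{50928}\right) + 56092\right) + 119950\right) = -3 + \left(\left(\left(11484 + \frac{1}{50928}\right) + 56092\right) + 119950\right) = -3 + \left(\left(\frac{584857153}{50928} + 56092\right) + 119950\right) = -3 + \left(\frac{3441510529}{50928} + 119950\right) = -3 + \frac{9550324129}{50928} = \frac{9550171345}{50928} \approx 1.8752 \cdot 10^{5}$)
$\left(Z + G\right) + 37^{3} = \left(27 + \frac{9550171345}{50928}\right) + 37^{3} = \frac{9551546401}{50928} + 50653 = \frac{12131202385}{50928}$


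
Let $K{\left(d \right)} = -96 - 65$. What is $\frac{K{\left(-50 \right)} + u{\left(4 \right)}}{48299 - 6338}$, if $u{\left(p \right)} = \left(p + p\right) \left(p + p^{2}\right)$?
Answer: $- \frac{1}{41961} \approx -2.3832 \cdot 10^{-5}$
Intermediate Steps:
$K{\left(d \right)} = -161$
$u{\left(p \right)} = 2 p \left(p + p^{2}\right)$
$\frac{K{\left(-50 \right)} + u{\left(4 \right)}}{48299 - 6338} = \frac{-161 + 2 \cdot 4^{2} \left(1 + 4\right)}{48299 - 6338} = \frac{-161 + 2 \cdot 16 \cdot 5}{41961} = \left(-161 + 160\right) \frac{1}{41961} = \left(-1\right) \frac{1}{41961} = - \frac{1}{41961}$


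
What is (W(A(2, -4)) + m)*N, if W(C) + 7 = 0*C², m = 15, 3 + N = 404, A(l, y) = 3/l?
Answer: 3208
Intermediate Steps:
N = 401 (N = -3 + 404 = 401)
W(C) = -7 (W(C) = -7 + 0*C² = -7 + 0 = -7)
(W(A(2, -4)) + m)*N = (-7 + 15)*401 = 8*401 = 3208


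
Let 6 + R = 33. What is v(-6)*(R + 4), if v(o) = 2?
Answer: 62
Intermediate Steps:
R = 27 (R = -6 + 33 = 27)
v(-6)*(R + 4) = 2*(27 + 4) = 2*31 = 62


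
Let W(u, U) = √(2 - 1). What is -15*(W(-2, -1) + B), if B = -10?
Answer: 135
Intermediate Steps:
W(u, U) = 1 (W(u, U) = √1 = 1)
-15*(W(-2, -1) + B) = -15*(1 - 10) = -15*(-9) = 135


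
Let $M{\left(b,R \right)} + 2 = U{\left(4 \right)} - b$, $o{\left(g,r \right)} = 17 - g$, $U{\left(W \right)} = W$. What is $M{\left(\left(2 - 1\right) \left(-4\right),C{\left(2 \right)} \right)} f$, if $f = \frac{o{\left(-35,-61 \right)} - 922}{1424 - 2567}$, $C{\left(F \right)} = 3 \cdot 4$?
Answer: $\frac{580}{127} \approx 4.5669$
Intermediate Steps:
$C{\left(F \right)} = 12$
$M{\left(b,R \right)} = 2 - b$ ($M{\left(b,R \right)} = -2 - \left(-4 + b\right) = 2 - b$)
$f = \frac{290}{381}$ ($f = \frac{\left(17 - -35\right) - 922}{1424 - 2567} = \frac{\left(17 + 35\right) - 922}{-1143} = \left(52 - 922\right) \left(- \frac{1}{1143}\right) = \left(-870\right) \left(- \frac{1}{1143}\right) = \frac{290}{381} \approx 0.76116$)
$M{\left(\left(2 - 1\right) \left(-4\right),C{\left(2 \right)} \right)} f = \left(2 - \left(2 - 1\right) \left(-4\right)\right) \frac{290}{381} = \left(2 - 1 \left(-4\right)\right) \frac{290}{381} = \left(2 - -4\right) \frac{290}{381} = \left(2 + 4\right) \frac{290}{381} = 6 \cdot \frac{290}{381} = \frac{580}{127}$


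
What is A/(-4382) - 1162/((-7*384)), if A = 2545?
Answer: -62467/420672 ≈ -0.14849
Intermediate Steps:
A/(-4382) - 1162/((-7*384)) = 2545/(-4382) - 1162/((-7*384)) = 2545*(-1/4382) - 1162/(-2688) = -2545/4382 - 1162*(-1/2688) = -2545/4382 + 83/192 = -62467/420672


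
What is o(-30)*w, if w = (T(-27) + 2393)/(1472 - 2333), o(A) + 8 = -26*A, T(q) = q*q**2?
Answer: 1906840/123 ≈ 15503.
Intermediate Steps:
T(q) = q**3
o(A) = -8 - 26*A
w = 2470/123 (w = ((-27)**3 + 2393)/(1472 - 2333) = (-19683 + 2393)/(-861) = -17290*(-1/861) = 2470/123 ≈ 20.081)
o(-30)*w = (-8 - 26*(-30))*(2470/123) = (-8 + 780)*(2470/123) = 772*(2470/123) = 1906840/123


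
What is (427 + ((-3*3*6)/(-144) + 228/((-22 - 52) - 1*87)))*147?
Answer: 11521335/184 ≈ 62616.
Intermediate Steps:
(427 + ((-3*3*6)/(-144) + 228/((-22 - 52) - 1*87)))*147 = (427 + (-9*6*(-1/144) + 228/(-74 - 87)))*147 = (427 + (-54*(-1/144) + 228/(-161)))*147 = (427 + (3/8 + 228*(-1/161)))*147 = (427 + (3/8 - 228/161))*147 = (427 - 1341/1288)*147 = (548635/1288)*147 = 11521335/184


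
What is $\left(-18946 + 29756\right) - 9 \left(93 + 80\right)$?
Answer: $9253$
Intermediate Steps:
$\left(-18946 + 29756\right) - 9 \left(93 + 80\right) = 10810 - 1557 = 9253$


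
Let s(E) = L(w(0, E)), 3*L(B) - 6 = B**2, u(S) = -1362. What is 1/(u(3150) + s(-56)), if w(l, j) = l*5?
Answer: -1/1360 ≈ -0.00073529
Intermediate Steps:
w(l, j) = 5*l
L(B) = 2 + B**2/3
s(E) = 2 (s(E) = 2 + (5*0)**2/3 = 2 + (1/3)*0**2 = 2 + (1/3)*0 = 2 + 0 = 2)
1/(u(3150) + s(-56)) = 1/(-1362 + 2) = 1/(-1360) = -1/1360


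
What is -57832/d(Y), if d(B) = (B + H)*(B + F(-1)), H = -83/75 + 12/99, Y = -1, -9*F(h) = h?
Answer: -5963925/182 ≈ -32769.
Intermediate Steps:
F(h) = -h/9
H = -271/275 (H = -83*1/75 + 12*(1/99) = -83/75 + 4/33 = -271/275 ≈ -0.98545)
d(B) = (-271/275 + B)*(1/9 + B) (d(B) = (B - 271/275)*(B - 1/9*(-1)) = (-271/275 + B)*(B + 1/9) = (-271/275 + B)*(1/9 + B))
-57832/d(Y) = -57832/(-271/2475 + (-1)**2 - 2164/2475*(-1)) = -57832/(-271/2475 + 1 + 2164/2475) = -57832/1456/825 = -57832*825/1456 = -5963925/182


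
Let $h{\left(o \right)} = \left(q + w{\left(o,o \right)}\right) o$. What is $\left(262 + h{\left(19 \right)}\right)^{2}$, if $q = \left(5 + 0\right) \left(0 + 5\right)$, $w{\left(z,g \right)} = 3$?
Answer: $630436$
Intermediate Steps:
$q = 25$ ($q = 5 \cdot 5 = 25$)
$h{\left(o \right)} = 28 o$ ($h{\left(o \right)} = \left(25 + 3\right) o = 28 o$)
$\left(262 + h{\left(19 \right)}\right)^{2} = \left(262 + 28 \cdot 19\right)^{2} = \left(262 + 532\right)^{2} = 794^{2} = 630436$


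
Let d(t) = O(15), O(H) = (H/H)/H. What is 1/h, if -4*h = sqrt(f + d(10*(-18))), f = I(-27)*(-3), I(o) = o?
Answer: -sqrt(285)/38 ≈ -0.44426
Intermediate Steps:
O(H) = 1/H
d(t) = 1/15
f = 81 (f = -27*(-3) = 81)
h = -2*sqrt(285)/15 (h = -sqrt(81 + 1/15)/4 = -2*sqrt(285)/15 ≈ -2.2509)
1/h = 1/(-2*sqrt(285)/15) = -sqrt(285)/38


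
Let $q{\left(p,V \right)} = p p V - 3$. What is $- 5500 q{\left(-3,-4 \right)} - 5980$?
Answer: $208520$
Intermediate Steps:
$q{\left(p,V \right)} = -3 + V p^{2}$ ($q{\left(p,V \right)} = p^{2} V - 3 = V p^{2} - 3 = -3 + V p^{2}$)
$- 5500 q{\left(-3,-4 \right)} - 5980 = - 5500 \left(-3 - 4 \left(-3\right)^{2}\right) - 5980 = - 5500 \left(-3 - 36\right) - 5980 = \left(-5500\right) \left(-39\right) - 5980 = 214500 - 5980 = 208520$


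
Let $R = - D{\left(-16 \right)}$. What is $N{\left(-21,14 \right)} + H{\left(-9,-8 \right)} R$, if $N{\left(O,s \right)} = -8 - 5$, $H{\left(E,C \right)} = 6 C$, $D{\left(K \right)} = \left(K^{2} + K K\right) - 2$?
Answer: $24467$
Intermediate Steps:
$D{\left(K \right)} = -2 + 2 K^{2}$ ($D{\left(K \right)} = \left(K^{2} + K^{2}\right) - 2 = 2 K^{2} - 2 = -2 + 2 K^{2}$)
$R = -510$ ($R = - (-2 + 2 \left(-16\right)^{2}) = - (-2 + 2 \cdot 256) = - (-2 + 512) = \left(-1\right) 510 = -510$)
$N{\left(O,s \right)} = -13$ ($N{\left(O,s \right)} = -8 - 5 = -13$)
$N{\left(-21,14 \right)} + H{\left(-9,-8 \right)} R = -13 + 6 \left(-8\right) \left(-510\right) = -13 - -24480 = -13 + 24480 = 24467$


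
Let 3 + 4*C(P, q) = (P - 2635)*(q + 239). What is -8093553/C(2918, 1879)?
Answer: -830108/15369 ≈ -54.012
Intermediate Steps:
C(P, q) = -¾ + (-2635 + P)*(239 + q)/4 (C(P, q) = -¾ + ((P - 2635)*(q + 239))/4 = -¾ + ((-2635 + P)*(239 + q))/4 = -¾ + (-2635 + P)*(239 + q)/4)
-8093553/C(2918, 1879) = -8093553/(-157442 - 2635/4*1879 + (239/4)*2918 + (¼)*2918*1879) = -8093553/(-157442 - 4951165/4 + 348701/2 + 2741461/2) = -8093553/599391/4 = -8093553*4/599391 = -830108/15369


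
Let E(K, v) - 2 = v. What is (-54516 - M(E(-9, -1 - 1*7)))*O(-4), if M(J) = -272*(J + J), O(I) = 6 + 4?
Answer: -577800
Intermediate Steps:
O(I) = 10
E(K, v) = 2 + v
M(J) = -544*J
(-54516 - M(E(-9, -1 - 1*7)))*O(-4) = (-54516 - (-544)*(2 + (-1 - 1*7)))*10 = (-54516 - (-544)*(2 + (-1 - 7)))*10 = (-54516 - (-544)*(2 - 8))*10 = (-54516 - (-544)*(-6))*10 = (-54516 - 1*3264)*10 = (-54516 - 3264)*10 = -57780*10 = -577800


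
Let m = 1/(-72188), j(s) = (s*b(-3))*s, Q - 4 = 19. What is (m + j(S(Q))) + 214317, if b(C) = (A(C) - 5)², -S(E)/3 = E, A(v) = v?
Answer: 37467087947/72188 ≈ 5.1902e+5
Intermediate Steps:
Q = 23 (Q = 4 + 19 = 23)
S(E) = -3*E
b(C) = (-5 + C)² (b(C) = (C - 5)² = (-5 + C)²)
j(s) = 64*s² (j(s) = (s*(-5 - 3)²)*s = (s*(-8)²)*s = (s*64)*s = (64*s)*s = 64*s²)
m = -1/72188 ≈ -1.3853e-5
(m + j(S(Q))) + 214317 = (-1/72188 + 64*(-3*23)²) + 214317 = (-1/72188 + 64*(-69)²) + 214317 = (-1/72188 + 64*4761) + 214317 = (-1/72188 + 304704) + 214317 = 21995972351/72188 + 214317 = 37467087947/72188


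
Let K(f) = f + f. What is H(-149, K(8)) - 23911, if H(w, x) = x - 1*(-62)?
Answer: -23833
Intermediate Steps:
K(f) = 2*f
H(w, x) = 62 + x (H(w, x) = x + 62 = 62 + x)
H(-149, K(8)) - 23911 = (62 + 2*8) - 23911 = (62 + 16) - 23911 = 78 - 23911 = -23833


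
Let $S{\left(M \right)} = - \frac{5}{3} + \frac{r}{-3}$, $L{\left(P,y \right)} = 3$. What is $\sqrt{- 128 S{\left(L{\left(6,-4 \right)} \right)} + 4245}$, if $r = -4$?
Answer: $\frac{\sqrt{38589}}{3} \approx 65.48$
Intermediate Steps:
$S{\left(M \right)} = - \frac{1}{3}$ ($S{\left(M \right)} = - \frac{5}{3} - \frac{4}{-3} = \left(-5\right) \frac{1}{3} - - \frac{4}{3} = - \frac{5}{3} + \frac{4}{3} = - \frac{1}{3}$)
$\sqrt{- 128 S{\left(L{\left(6,-4 \right)} \right)} + 4245} = \sqrt{\left(-128\right) \left(- \frac{1}{3}\right) + 4245} = \sqrt{\frac{128}{3} + 4245} = \sqrt{\frac{12863}{3}} = \frac{\sqrt{38589}}{3}$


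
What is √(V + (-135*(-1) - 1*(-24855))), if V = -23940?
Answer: 5*√42 ≈ 32.404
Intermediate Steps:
√(V + (-135*(-1) - 1*(-24855))) = √(-23940 + (-135*(-1) - 1*(-24855))) = √(-23940 + (135 + 24855)) = √(-23940 + 24990) = √1050 = 5*√42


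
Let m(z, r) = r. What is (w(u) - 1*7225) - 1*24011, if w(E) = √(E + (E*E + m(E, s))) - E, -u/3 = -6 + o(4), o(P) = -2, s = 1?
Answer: -31260 + √601 ≈ -31236.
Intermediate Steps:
u = 24 (u = -3*(-6 - 2) = -3*(-8) = 24)
w(E) = √(1 + E + E²) - E (w(E) = √(E + (E*E + 1)) - E = √(E + (E² + 1)) - E = √(E + (1 + E²)) - E = √(1 + E + E²) - E)
(w(u) - 1*7225) - 1*24011 = ((√(1 + 24 + 24²) - 1*24) - 1*7225) - 1*24011 = ((√(1 + 24 + 576) - 24) - 7225) - 24011 = ((√601 - 24) - 7225) - 24011 = ((-24 + √601) - 7225) - 24011 = (-7249 + √601) - 24011 = -31260 + √601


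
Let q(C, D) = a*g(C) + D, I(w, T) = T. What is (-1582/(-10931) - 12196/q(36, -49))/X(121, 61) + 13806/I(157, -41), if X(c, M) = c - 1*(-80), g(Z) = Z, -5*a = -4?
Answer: -1012118876848/3032773157 ≈ -333.73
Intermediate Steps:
a = ⅘ (a = -⅕*(-4) = ⅘ ≈ 0.80000)
q(C, D) = D + 4*C/5 (q(C, D) = 4*C/5 + D = D + 4*C/5)
X(c, M) = 80 + c (X(c, M) = c + 80 = 80 + c)
(-1582/(-10931) - 12196/q(36, -49))/X(121, 61) + 13806/I(157, -41) = (-1582/(-10931) - 12196/(-49 + (⅘)*36))/(80 + 121) + 13806/(-41) = (-1582*(-1/10931) - 12196/(-49 + 144/5))/201 + 13806*(-1/41) = (1582/10931 - 12196/(-101/5))*(1/201) - 13806/41 = (1582/10931 - 12196*(-5/101))*(1/201) - 13806/41 = (1582/10931 + 60980/101)*(1/201) - 13806/41 = (666732162/1104031)*(1/201) - 13806/41 = 222244054/73970077 - 13806/41 = -1012118876848/3032773157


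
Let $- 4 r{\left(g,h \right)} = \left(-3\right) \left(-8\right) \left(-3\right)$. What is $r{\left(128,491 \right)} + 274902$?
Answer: $274920$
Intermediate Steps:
$r{\left(g,h \right)} = 18$ ($r{\left(g,h \right)} = - \frac{\left(-3\right) \left(-8\right) \left(-3\right)}{4} = - \frac{24 \left(-3\right)}{4} = \left(- \frac{1}{4}\right) \left(-72\right) = 18$)
$r{\left(128,491 \right)} + 274902 = 18 + 274902 = 274920$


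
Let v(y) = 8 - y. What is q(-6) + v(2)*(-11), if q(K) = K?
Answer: -72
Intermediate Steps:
q(-6) + v(2)*(-11) = -6 + (8 - 1*2)*(-11) = -6 + (8 - 2)*(-11) = -6 + 6*(-11) = -6 - 66 = -72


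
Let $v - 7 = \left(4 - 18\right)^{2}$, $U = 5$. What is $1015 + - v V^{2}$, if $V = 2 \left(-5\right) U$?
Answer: $-506485$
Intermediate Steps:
$V = -50$ ($V = 2 \left(-5\right) 5 = \left(-10\right) 5 = -50$)
$v = 203$ ($v = 7 + \left(4 - 18\right)^{2} = 7 + \left(-14\right)^{2} = 7 + 196 = 203$)
$1015 + - v V^{2} = 1015 + \left(-1\right) 203 \left(-50\right)^{2} = 1015 - 507500 = -506485$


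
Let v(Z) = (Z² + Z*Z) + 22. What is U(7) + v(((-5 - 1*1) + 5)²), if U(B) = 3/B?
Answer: 171/7 ≈ 24.429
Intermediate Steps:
v(Z) = 22 + 2*Z² (v(Z) = (Z² + Z²) + 22 = 2*Z² + 22 = 22 + 2*Z²)
U(7) + v(((-5 - 1*1) + 5)²) = 3/7 + (22 + 2*(((-5 - 1*1) + 5)²)²) = 3*(⅐) + (22 + 2*(((-5 - 1) + 5)²)²) = 3/7 + (22 + 2*((-6 + 5)²)²) = 3/7 + (22 + 2*((-1)²)²) = 3/7 + (22 + 2*1²) = 3/7 + (22 + 2*1) = 3/7 + (22 + 2) = 3/7 + 24 = 171/7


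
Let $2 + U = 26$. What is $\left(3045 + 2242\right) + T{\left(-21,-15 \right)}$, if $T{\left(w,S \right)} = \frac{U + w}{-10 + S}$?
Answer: $\frac{132172}{25} \approx 5286.9$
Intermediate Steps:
$U = 24$ ($U = -2 + 26 = 24$)
$T{\left(w,S \right)} = \frac{24 + w}{-10 + S}$
$\left(3045 + 2242\right) + T{\left(-21,-15 \right)} = \left(3045 + 2242\right) + \frac{24 - 21}{-10 - 15} = 5287 + \frac{1}{-25} \cdot 3 = 5287 - \frac{3}{25} = \frac{132172}{25}$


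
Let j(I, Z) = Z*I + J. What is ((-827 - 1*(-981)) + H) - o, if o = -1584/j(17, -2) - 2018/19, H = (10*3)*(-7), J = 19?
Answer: -5262/95 ≈ -55.389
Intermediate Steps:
H = -210 (H = 30*(-7) = -210)
j(I, Z) = 19 + I*Z (j(I, Z) = Z*I + 19 = I*Z + 19 = 19 + I*Z)
o = -58/95 (o = -1584/(19 + 17*(-2)) - 2018/19 = -1584/(19 - 34) - 2018*1/19 = -1584/(-15) - 2018/19 = -1584*(-1/15) - 2018/19 = 528/5 - 2018/19 = -58/95 ≈ -0.61053)
((-827 - 1*(-981)) + H) - o = ((-827 - 1*(-981)) - 210) - 1*(-58/95) = ((-827 + 981) - 210) + 58/95 = (154 - 210) + 58/95 = -56 + 58/95 = -5262/95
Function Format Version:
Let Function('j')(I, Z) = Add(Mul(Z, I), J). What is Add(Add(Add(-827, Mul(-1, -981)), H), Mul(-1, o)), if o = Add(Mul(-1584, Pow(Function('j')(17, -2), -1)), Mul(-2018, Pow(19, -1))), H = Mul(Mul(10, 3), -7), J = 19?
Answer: Rational(-5262, 95) ≈ -55.389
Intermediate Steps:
H = -210 (H = Mul(30, -7) = -210)
Function('j')(I, Z) = Add(19, Mul(I, Z)) (Function('j')(I, Z) = Add(Mul(Z, I), 19) = Add(Mul(I, Z), 19) = Add(19, Mul(I, Z)))
o = Rational(-58, 95) (o = Add(Mul(-1584, Pow(Add(19, Mul(17, -2)), -1)), Mul(-2018, Pow(19, -1))) = Add(Mul(-1584, Pow(Add(19, -34), -1)), Mul(-2018, Rational(1, 19))) = Add(Mul(-1584, Pow(-15, -1)), Rational(-2018, 19)) = Add(Mul(-1584, Rational(-1, 15)), Rational(-2018, 19)) = Add(Rational(528, 5), Rational(-2018, 19)) = Rational(-58, 95) ≈ -0.61053)
Add(Add(Add(-827, Mul(-1, -981)), H), Mul(-1, o)) = Add(Add(Add(-827, Mul(-1, -981)), -210), Mul(-1, Rational(-58, 95))) = Add(Add(Add(-827, 981), -210), Rational(58, 95)) = Add(Add(154, -210), Rational(58, 95)) = Add(-56, Rational(58, 95)) = Rational(-5262, 95)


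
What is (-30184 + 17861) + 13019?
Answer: 696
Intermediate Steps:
(-30184 + 17861) + 13019 = -12323 + 13019 = 696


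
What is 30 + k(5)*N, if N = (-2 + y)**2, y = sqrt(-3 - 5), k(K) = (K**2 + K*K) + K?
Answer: -190 - 440*I*sqrt(2) ≈ -190.0 - 622.25*I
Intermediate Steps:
k(K) = K + 2*K**2 (k(K) = (K**2 + K**2) + K = 2*K**2 + K = K + 2*K**2)
y = 2*I*sqrt(2) (y = sqrt(-8) = 2*I*sqrt(2) ≈ 2.8284*I)
N = (-2 + 2*I*sqrt(2))**2 ≈ -4.0 - 11.314*I
30 + k(5)*N = 30 + (5*(1 + 2*5))*(4*(1 - I*sqrt(2))**2) = 30 + (5*(1 + 10))*(4*(1 - I*sqrt(2))**2) = 30 + (5*11)*(4*(1 - I*sqrt(2))**2) = 30 + 55*(4*(1 - I*sqrt(2))**2) = 30 + 220*(1 - I*sqrt(2))**2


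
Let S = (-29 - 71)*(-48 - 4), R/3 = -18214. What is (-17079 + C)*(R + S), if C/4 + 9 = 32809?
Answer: -5642370482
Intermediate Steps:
C = 131200 (C = -36 + 4*32809 = -36 + 131236 = 131200)
R = -54642 (R = 3*(-18214) = -54642)
S = 5200 (S = -100*(-52) = 5200)
(-17079 + C)*(R + S) = (-17079 + 131200)*(-54642 + 5200) = 114121*(-49442) = -5642370482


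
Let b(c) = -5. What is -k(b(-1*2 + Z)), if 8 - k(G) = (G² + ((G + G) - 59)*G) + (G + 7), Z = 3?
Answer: 364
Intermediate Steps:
k(G) = 1 - G - G² - G*(-59 + 2*G) (k(G) = 8 - ((G² + ((G + G) - 59)*G) + (G + 7)) = 8 - ((G² + (2*G - 59)*G) + (7 + G)) = 8 - ((G² + (-59 + 2*G)*G) + (7 + G)) = 8 - ((G² + G*(-59 + 2*G)) + (7 + G)) = 8 - (7 + G + G² + G*(-59 + 2*G)) = 8 + (-7 - G - G² - G*(-59 + 2*G)) = 1 - G - G² - G*(-59 + 2*G))
-k(b(-1*2 + Z)) = -(1 - 3*(-5)² + 58*(-5)) = -(1 - 3*25 - 290) = -(1 - 75 - 290) = -1*(-364) = 364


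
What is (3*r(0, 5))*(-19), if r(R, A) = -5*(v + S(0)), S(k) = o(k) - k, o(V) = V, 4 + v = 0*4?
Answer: -1140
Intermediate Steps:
v = -4 (v = -4 + 0*4 = -4 + 0 = -4)
S(k) = 0 (S(k) = k - k = 0)
r(R, A) = 20 (r(R, A) = -5*(-4 + 0) = -5*(-4) = 20)
(3*r(0, 5))*(-19) = (3*20)*(-19) = 60*(-19) = -1140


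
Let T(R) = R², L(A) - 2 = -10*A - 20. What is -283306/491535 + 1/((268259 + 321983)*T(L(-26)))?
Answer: -890274488632163/1544623378226280 ≈ -0.57637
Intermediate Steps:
L(A) = -18 - 10*A (L(A) = 2 + (-10*A - 20) = 2 + (-20 - 10*A) = -18 - 10*A)
-283306/491535 + 1/((268259 + 321983)*T(L(-26))) = -283306/491535 + 1/((268259 + 321983)*((-18 - 10*(-26))²)) = -283306*1/491535 + 1/(590242*((-18 + 260)²)) = -283306/491535 + 1/(590242*(242²)) = -283306/491535 + (1/590242)/58564 = -283306/491535 + (1/590242)*(1/58564) = -283306/491535 + 1/34566932488 = -890274488632163/1544623378226280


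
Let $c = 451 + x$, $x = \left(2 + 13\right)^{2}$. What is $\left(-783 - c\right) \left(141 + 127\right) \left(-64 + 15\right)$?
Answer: $19159588$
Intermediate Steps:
$x = 225$ ($x = 15^{2} = 225$)
$c = 676$ ($c = 451 + 225 = 676$)
$\left(-783 - c\right) \left(141 + 127\right) \left(-64 + 15\right) = \left(-783 - 676\right) \left(141 + 127\right) \left(-64 + 15\right) = \left(-783 - 676\right) 268 \left(-49\right) = \left(-1459\right) \left(-13132\right) = 19159588$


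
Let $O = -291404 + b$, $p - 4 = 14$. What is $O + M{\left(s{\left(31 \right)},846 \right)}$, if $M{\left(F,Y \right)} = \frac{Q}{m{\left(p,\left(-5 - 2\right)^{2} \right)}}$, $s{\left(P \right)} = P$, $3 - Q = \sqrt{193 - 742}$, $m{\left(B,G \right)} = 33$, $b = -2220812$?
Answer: $- \frac{27634375}{11} - \frac{i \sqrt{61}}{11} \approx -2.5122 \cdot 10^{6} - 0.71002 i$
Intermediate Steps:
$p = 18$ ($p = 4 + 14 = 18$)
$Q = 3 - 3 i \sqrt{61}$ ($Q = 3 - \sqrt{193 - 742} = 3 - \sqrt{-549} = 3 - 3 i \sqrt{61} \approx 3.0 - 23.431 i$)
$M{\left(F,Y \right)} = \frac{1}{11} - \frac{i \sqrt{61}}{11}$ ($M{\left(F,Y \right)} = \frac{3 - 3 i \sqrt{61}}{33} = \left(3 - 3 i \sqrt{61}\right) \frac{1}{33} = \frac{1}{11} - \frac{i \sqrt{61}}{11}$)
$O = -2512216$ ($O = -291404 - 2220812 = -2512216$)
$O + M{\left(s{\left(31 \right)},846 \right)} = -2512216 + \left(\frac{1}{11} - \frac{i \sqrt{61}}{11}\right) = - \frac{27634375}{11} - \frac{i \sqrt{61}}{11}$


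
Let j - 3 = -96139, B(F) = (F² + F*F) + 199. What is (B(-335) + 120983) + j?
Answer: 249496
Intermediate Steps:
B(F) = 199 + 2*F² (B(F) = (F² + F²) + 199 = 2*F² + 199 = 199 + 2*F²)
j = -96136 (j = 3 - 96139 = -96136)
(B(-335) + 120983) + j = ((199 + 2*(-335)²) + 120983) - 96136 = ((199 + 2*112225) + 120983) - 96136 = ((199 + 224450) + 120983) - 96136 = (224649 + 120983) - 96136 = 345632 - 96136 = 249496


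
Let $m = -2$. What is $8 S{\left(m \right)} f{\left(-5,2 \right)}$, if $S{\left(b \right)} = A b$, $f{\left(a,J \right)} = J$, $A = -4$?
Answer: $128$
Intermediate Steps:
$S{\left(b \right)} = - 4 b$
$8 S{\left(m \right)} f{\left(-5,2 \right)} = 8 \left(\left(-4\right) \left(-2\right)\right) 2 = 8 \cdot 8 \cdot 2 = 64 \cdot 2 = 128$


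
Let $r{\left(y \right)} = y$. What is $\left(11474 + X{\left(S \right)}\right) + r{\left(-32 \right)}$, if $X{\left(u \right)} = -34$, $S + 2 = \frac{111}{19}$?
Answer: $11408$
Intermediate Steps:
$S = \frac{73}{19}$ ($S = -2 + \frac{111}{19} = \frac{73}{19} \approx 3.8421$)
$\left(11474 + X{\left(S \right)}\right) + r{\left(-32 \right)} = \left(11474 - 34\right) - 32 = 11440 - 32 = 11408$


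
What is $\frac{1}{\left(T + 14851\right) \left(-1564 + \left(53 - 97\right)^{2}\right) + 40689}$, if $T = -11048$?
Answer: $\frac{1}{1455405} \approx 6.8709 \cdot 10^{-7}$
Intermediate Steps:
$\frac{1}{\left(T + 14851\right) \left(-1564 + \left(53 - 97\right)^{2}\right) + 40689} = \frac{1}{\left(-11048 + 14851\right) \left(-1564 + \left(53 - 97\right)^{2}\right) + 40689} = \frac{1}{3803 \left(-1564 + \left(-44\right)^{2}\right) + 40689} = \frac{1}{3803 \left(-1564 + 1936\right) + 40689} = \frac{1}{3803 \cdot 372 + 40689} = \frac{1}{1414716 + 40689} = \frac{1}{1455405}$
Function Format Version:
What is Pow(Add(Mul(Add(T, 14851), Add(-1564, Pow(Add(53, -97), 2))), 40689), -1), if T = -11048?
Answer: Rational(1, 1455405) ≈ 6.8709e-7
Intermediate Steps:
Pow(Add(Mul(Add(T, 14851), Add(-1564, Pow(Add(53, -97), 2))), 40689), -1) = Pow(Add(Mul(Add(-11048, 14851), Add(-1564, Pow(Add(53, -97), 2))), 40689), -1) = Pow(Add(Mul(3803, Add(-1564, Pow(-44, 2))), 40689), -1) = Pow(Add(Mul(3803, Add(-1564, 1936)), 40689), -1) = Pow(Add(Mul(3803, 372), 40689), -1) = Pow(Add(1414716, 40689), -1) = Pow(1455405, -1) = Rational(1, 1455405)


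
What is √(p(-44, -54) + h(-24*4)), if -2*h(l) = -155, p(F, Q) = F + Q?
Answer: I*√82/2 ≈ 4.5277*I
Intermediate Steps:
h(l) = 155/2 (h(l) = -½*(-155) = 155/2)
√(p(-44, -54) + h(-24*4)) = √((-44 - 54) + 155/2) = √(-98 + 155/2) = √(-41/2) = I*√82/2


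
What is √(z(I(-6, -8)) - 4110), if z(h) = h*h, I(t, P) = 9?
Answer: I*√4029 ≈ 63.474*I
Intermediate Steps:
z(h) = h²
√(z(I(-6, -8)) - 4110) = √(9² - 4110) = √(81 - 4110) = √(-4029) = I*√4029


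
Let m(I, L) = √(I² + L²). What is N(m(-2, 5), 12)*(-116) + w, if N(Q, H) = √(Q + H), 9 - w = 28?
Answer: -19 - 116*√(12 + √29) ≈ -502.67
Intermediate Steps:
w = -19 (w = 9 - 1*28 = 9 - 28 = -19)
N(Q, H) = √(H + Q)
N(m(-2, 5), 12)*(-116) + w = √(12 + √((-2)² + 5²))*(-116) - 19 = √(12 + √(4 + 25))*(-116) - 19 = √(12 + √29)*(-116) - 19 = -116*√(12 + √29) - 19 = -19 - 116*√(12 + √29)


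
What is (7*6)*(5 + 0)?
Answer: 210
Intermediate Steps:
(7*6)*(5 + 0) = 42*5 = 210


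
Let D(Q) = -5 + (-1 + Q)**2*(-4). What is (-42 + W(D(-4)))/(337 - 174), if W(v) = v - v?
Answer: -42/163 ≈ -0.25767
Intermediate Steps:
D(Q) = -5 - 4*(-1 + Q)**2
W(v) = 0
(-42 + W(D(-4)))/(337 - 174) = (-42 + 0)/(337 - 174) = -42/163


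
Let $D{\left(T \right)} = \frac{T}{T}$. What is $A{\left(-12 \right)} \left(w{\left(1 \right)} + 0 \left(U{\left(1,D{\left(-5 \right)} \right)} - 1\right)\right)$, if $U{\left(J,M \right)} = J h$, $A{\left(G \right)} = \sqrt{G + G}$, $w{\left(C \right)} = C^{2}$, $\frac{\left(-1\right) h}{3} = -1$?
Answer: $2 i \sqrt{6} \approx 4.899 i$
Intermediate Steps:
$h = 3$ ($h = \left(-3\right) \left(-1\right) = 3$)
$D{\left(T \right)} = 1$
$A{\left(G \right)} = \sqrt{2} \sqrt{G}$ ($A{\left(G \right)} = \sqrt{2 G} = \sqrt{2} \sqrt{G}$)
$U{\left(J,M \right)} = 3 J$ ($U{\left(J,M \right)} = J 3 = 3 J$)
$A{\left(-12 \right)} \left(w{\left(1 \right)} + 0 \left(U{\left(1,D{\left(-5 \right)} \right)} - 1\right)\right) = \sqrt{2} \sqrt{-12} \left(1^{2} + 0 \left(3 \cdot 1 - 1\right)\right) = \sqrt{2} \cdot 2 i \sqrt{3} \left(1 + 0 \left(3 - 1\right)\right) = 2 i \sqrt{6} \left(1 + 0 \cdot 2\right) = 2 i \sqrt{6} \left(1 + 0\right) = 2 i \sqrt{6} \cdot 1 = 2 i \sqrt{6}$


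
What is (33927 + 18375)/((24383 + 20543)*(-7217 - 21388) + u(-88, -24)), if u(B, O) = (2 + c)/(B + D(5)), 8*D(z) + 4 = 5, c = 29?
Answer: -18384153/451715542969 ≈ -4.0699e-5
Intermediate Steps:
D(z) = 1/8 (D(z) = -1/2 + (1/8)*5 = -1/2 + 5/8 = 1/8)
u(B, O) = 31/(1/8 + B) (u(B, O) = (2 + 29)/(B + 1/8) = 31/(1/8 + B))
(33927 + 18375)/((24383 + 20543)*(-7217 - 21388) + u(-88, -24)) = (33927 + 18375)/((24383 + 20543)*(-7217 - 21388) + 248/(1 + 8*(-88))) = 52302/(44926*(-28605) + 248/(1 - 704)) = 52302/(-1285108230 + 248/(-703)) = 52302/(-1285108230 + 248*(-1/703)) = 52302/(-1285108230 - 248/703) = 52302/(-903431085938/703) = 52302*(-703/903431085938) = -18384153/451715542969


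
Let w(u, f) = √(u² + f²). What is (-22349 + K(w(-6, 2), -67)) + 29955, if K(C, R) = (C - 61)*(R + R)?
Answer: 15780 - 268*√10 ≈ 14933.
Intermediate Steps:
w(u, f) = √(f² + u²)
K(C, R) = 2*R*(-61 + C) (K(C, R) = (-61 + C)*(2*R) = 2*R*(-61 + C))
(-22349 + K(w(-6, 2), -67)) + 29955 = (-22349 + 2*(-67)*(-61 + √(2² + (-6)²))) + 29955 = (-22349 + 2*(-67)*(-61 + √(4 + 36))) + 29955 = (-22349 + 2*(-67)*(-61 + √40)) + 29955 = (-22349 + 2*(-67)*(-61 + 2*√10)) + 29955 = (-22349 + (8174 - 268*√10)) + 29955 = (-14175 - 268*√10) + 29955 = 15780 - 268*√10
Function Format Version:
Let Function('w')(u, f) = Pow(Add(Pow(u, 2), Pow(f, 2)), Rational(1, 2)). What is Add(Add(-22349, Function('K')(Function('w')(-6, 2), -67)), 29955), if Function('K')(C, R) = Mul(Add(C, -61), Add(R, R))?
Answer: Add(15780, Mul(-268, Pow(10, Rational(1, 2)))) ≈ 14933.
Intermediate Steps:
Function('w')(u, f) = Pow(Add(Pow(f, 2), Pow(u, 2)), Rational(1, 2))
Function('K')(C, R) = Mul(2, R, Add(-61, C)) (Function('K')(C, R) = Mul(Add(-61, C), Mul(2, R)) = Mul(2, R, Add(-61, C)))
Add(Add(-22349, Function('K')(Function('w')(-6, 2), -67)), 29955) = Add(Add(-22349, Mul(2, -67, Add(-61, Pow(Add(Pow(2, 2), Pow(-6, 2)), Rational(1, 2))))), 29955) = Add(Add(-22349, Mul(2, -67, Add(-61, Pow(Add(4, 36), Rational(1, 2))))), 29955) = Add(Add(-22349, Mul(2, -67, Add(-61, Pow(40, Rational(1, 2))))), 29955) = Add(Add(-22349, Mul(2, -67, Add(-61, Mul(2, Pow(10, Rational(1, 2)))))), 29955) = Add(Add(-22349, Add(8174, Mul(-268, Pow(10, Rational(1, 2))))), 29955) = Add(Add(-14175, Mul(-268, Pow(10, Rational(1, 2)))), 29955) = Add(15780, Mul(-268, Pow(10, Rational(1, 2))))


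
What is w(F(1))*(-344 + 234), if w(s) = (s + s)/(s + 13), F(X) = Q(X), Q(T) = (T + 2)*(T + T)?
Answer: -1320/19 ≈ -69.474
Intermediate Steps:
Q(T) = 2*T*(2 + T) (Q(T) = (2 + T)*(2*T) = 2*T*(2 + T))
F(X) = 2*X*(2 + X)
w(s) = 2*s/(13 + s) (w(s) = (2*s)/(13 + s) = 2*s/(13 + s))
w(F(1))*(-344 + 234) = (2*(2*1*(2 + 1))/(13 + 2*1*(2 + 1)))*(-344 + 234) = (2*(2*1*3)/(13 + 2*1*3))*(-110) = (2*6/(13 + 6))*(-110) = (2*6/19)*(-110) = (2*6*(1/19))*(-110) = (12/19)*(-110) = -1320/19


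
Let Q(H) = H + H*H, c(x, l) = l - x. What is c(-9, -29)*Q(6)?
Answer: -840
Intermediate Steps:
Q(H) = H + H²
c(-9, -29)*Q(6) = (-29 - 1*(-9))*(6*(1 + 6)) = (-29 + 9)*(6*7) = -20*42 = -840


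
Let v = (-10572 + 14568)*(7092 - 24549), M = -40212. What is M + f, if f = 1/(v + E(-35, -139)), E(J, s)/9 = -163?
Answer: -2805174603469/69759639 ≈ -40212.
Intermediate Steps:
E(J, s) = -1467 (E(J, s) = 9*(-163) = -1467)
v = -69758172 (v = 3996*(-17457) = -69758172)
f = -1/69759639 (f = 1/(-69758172 - 1467) = 1/(-69759639) = -1/69759639 ≈ -1.4335e-8)
M + f = -40212 - 1/69759639 = -2805174603469/69759639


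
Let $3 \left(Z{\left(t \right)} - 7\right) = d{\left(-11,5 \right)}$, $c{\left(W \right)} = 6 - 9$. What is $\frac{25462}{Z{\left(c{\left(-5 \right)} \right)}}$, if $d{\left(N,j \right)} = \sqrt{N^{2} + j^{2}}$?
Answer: $\frac{1604106}{295} - \frac{76386 \sqrt{146}}{295} \approx 2308.9$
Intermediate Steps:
$c{\left(W \right)} = -3$ ($c{\left(W \right)} = 6 - 9 = -3$)
$Z{\left(t \right)} = 7 + \frac{\sqrt{146}}{3}$ ($Z{\left(t \right)} = 7 + \frac{\sqrt{\left(-11\right)^{2} + 5^{2}}}{3} = 7 + \frac{\sqrt{121 + 25}}{3} = 7 + \frac{\sqrt{146}}{3}$)
$\frac{25462}{Z{\left(c{\left(-5 \right)} \right)}} = \frac{25462}{7 + \frac{\sqrt{146}}{3}}$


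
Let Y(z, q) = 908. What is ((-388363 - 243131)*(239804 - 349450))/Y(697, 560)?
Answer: 17310197781/227 ≈ 7.6256e+7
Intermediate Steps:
((-388363 - 243131)*(239804 - 349450))/Y(697, 560) = ((-388363 - 243131)*(239804 - 349450))/908 = -631494*(-109646)*(1/908) = 69240791124*(1/908) = 17310197781/227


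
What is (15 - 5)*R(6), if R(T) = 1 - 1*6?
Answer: -50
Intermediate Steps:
R(T) = -5 (R(T) = 1 - 6 = -5)
(15 - 5)*R(6) = (15 - 5)*(-5) = 10*(-5) = -50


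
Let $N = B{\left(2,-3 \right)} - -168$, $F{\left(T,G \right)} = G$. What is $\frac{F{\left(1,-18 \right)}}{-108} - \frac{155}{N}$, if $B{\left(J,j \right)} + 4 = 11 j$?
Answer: $- \frac{799}{786} \approx -1.0165$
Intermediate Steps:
$B{\left(J,j \right)} = -4 + 11 j$
$N = 131$ ($N = \left(-4 + 11 \left(-3\right)\right) - -168 = \left(-4 - 33\right) + 168 = -37 + 168 = 131$)
$\frac{F{\left(1,-18 \right)}}{-108} - \frac{155}{N} = - \frac{18}{-108} - \frac{155}{131} = \left(-18\right) \left(- \frac{1}{108}\right) - \frac{155}{131} = \frac{1}{6} - \frac{155}{131} = - \frac{799}{786}$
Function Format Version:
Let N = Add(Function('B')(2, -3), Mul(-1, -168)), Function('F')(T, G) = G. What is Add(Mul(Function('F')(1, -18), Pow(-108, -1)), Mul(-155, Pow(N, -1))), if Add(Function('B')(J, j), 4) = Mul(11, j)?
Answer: Rational(-799, 786) ≈ -1.0165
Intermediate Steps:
Function('B')(J, j) = Add(-4, Mul(11, j))
N = 131 (N = Add(Add(-4, Mul(11, -3)), Mul(-1, -168)) = Add(Add(-4, -33), 168) = Add(-37, 168) = 131)
Add(Mul(Function('F')(1, -18), Pow(-108, -1)), Mul(-155, Pow(N, -1))) = Add(Mul(-18, Pow(-108, -1)), Mul(-155, Pow(131, -1))) = Add(Mul(-18, Rational(-1, 108)), Mul(-155, Rational(1, 131))) = Add(Rational(1, 6), Rational(-155, 131)) = Rational(-799, 786)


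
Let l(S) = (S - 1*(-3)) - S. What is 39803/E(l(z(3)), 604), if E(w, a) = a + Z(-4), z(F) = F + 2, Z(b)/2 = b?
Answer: 39803/596 ≈ 66.784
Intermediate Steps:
Z(b) = 2*b
z(F) = 2 + F
l(S) = 3 (l(S) = (S + 3) - S = (3 + S) - S = 3)
E(w, a) = -8 + a (E(w, a) = a + 2*(-4) = a - 8 = -8 + a)
39803/E(l(z(3)), 604) = 39803/(-8 + 604) = 39803/596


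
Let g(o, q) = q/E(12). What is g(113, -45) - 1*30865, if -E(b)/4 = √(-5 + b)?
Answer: -30865 + 45*√7/28 ≈ -30861.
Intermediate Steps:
E(b) = -4*√(-5 + b)
g(o, q) = -q*√7/28 (g(o, q) = q/((-4*√(-5 + 12))) = q/((-4*√7)) = q*(-√7/28) = -q*√7/28)
g(113, -45) - 1*30865 = -1/28*(-45)*√7 - 1*30865 = 45*√7/28 - 30865 = -30865 + 45*√7/28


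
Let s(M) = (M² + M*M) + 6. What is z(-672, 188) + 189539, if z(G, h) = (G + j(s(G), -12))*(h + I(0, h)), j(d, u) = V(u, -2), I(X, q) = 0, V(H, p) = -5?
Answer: 62263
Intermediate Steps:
s(M) = 6 + 2*M² (s(M) = (M² + M²) + 6 = 2*M² + 6 = 6 + 2*M²)
j(d, u) = -5
z(G, h) = h*(-5 + G) (z(G, h) = (G - 5)*(h + 0) = (-5 + G)*h = h*(-5 + G))
z(-672, 188) + 189539 = 188*(-5 - 672) + 189539 = 188*(-677) + 189539 = -127276 + 189539 = 62263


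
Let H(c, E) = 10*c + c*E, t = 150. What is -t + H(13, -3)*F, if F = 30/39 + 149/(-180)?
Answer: -27959/180 ≈ -155.33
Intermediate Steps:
F = -137/2340 (F = 30*(1/39) + 149*(-1/180) = 10/13 - 149/180 = -137/2340 ≈ -0.058547)
H(c, E) = 10*c + E*c
-t + H(13, -3)*F = -1*150 + (13*(10 - 3))*(-137/2340) = -150 + (13*7)*(-137/2340) = -150 + 91*(-137/2340) = -150 - 959/180 = -27959/180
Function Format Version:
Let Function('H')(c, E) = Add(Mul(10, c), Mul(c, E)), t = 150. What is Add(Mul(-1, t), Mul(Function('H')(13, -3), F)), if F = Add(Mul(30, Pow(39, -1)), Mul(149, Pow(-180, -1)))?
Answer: Rational(-27959, 180) ≈ -155.33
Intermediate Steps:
F = Rational(-137, 2340) (F = Add(Mul(30, Rational(1, 39)), Mul(149, Rational(-1, 180))) = Add(Rational(10, 13), Rational(-149, 180)) = Rational(-137, 2340) ≈ -0.058547)
Function('H')(c, E) = Add(Mul(10, c), Mul(E, c))
Add(Mul(-1, t), Mul(Function('H')(13, -3), F)) = Add(Mul(-1, 150), Mul(Mul(13, Add(10, -3)), Rational(-137, 2340))) = Add(-150, Mul(Mul(13, 7), Rational(-137, 2340))) = Add(-150, Mul(91, Rational(-137, 2340))) = Add(-150, Rational(-959, 180)) = Rational(-27959, 180)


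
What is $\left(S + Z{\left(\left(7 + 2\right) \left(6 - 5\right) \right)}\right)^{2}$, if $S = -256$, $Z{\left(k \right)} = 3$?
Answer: $64009$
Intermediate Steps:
$\left(S + Z{\left(\left(7 + 2\right) \left(6 - 5\right) \right)}\right)^{2} = \left(-256 + 3\right)^{2} = \left(-253\right)^{2} = 64009$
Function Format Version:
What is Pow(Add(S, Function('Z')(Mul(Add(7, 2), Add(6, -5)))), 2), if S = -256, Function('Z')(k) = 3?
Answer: 64009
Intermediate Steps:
Pow(Add(S, Function('Z')(Mul(Add(7, 2), Add(6, -5)))), 2) = Pow(Add(-256, 3), 2) = Pow(-253, 2) = 64009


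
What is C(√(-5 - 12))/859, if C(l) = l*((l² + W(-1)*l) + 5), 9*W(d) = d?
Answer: 17/7731 - 12*I*√17/859 ≈ 0.0021989 - 0.057599*I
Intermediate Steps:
W(d) = d/9
C(l) = l*(5 + l² - l/9) (C(l) = l*((l² + ((⅑)*(-1))*l) + 5) = l*((l² - l/9) + 5) = l*(5 + l² - l/9))
C(√(-5 - 12))/859 = (√(-5 - 12)*(45 - √(-5 - 12) + 9*(√(-5 - 12))²)/9)/859 = (√(-17)*(45 - √(-17) + 9*(√(-17))²)/9)*(1/859) = ((I*√17)*(45 - I*√17 + 9*(I*√17)²)/9)*(1/859) = ((I*√17)*(45 - I*√17 + 9*(-17))/9)*(1/859) = ((I*√17)*(45 - I*√17 - 153)/9)*(1/859) = ((I*√17)*(-108 - I*√17)/9)*(1/859) = (I*√17*(-108 - I*√17)/9)*(1/859) = I*√17*(-108 - I*√17)/7731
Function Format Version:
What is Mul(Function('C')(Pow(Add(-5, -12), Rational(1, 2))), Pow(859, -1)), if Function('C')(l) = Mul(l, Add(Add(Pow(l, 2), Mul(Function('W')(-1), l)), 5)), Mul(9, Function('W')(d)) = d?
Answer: Add(Rational(17, 7731), Mul(Rational(-12, 859), I, Pow(17, Rational(1, 2)))) ≈ Add(0.0021989, Mul(-0.057599, I))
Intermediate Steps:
Function('W')(d) = Mul(Rational(1, 9), d)
Function('C')(l) = Mul(l, Add(5, Pow(l, 2), Mul(Rational(-1, 9), l))) (Function('C')(l) = Mul(l, Add(Add(Pow(l, 2), Mul(Mul(Rational(1, 9), -1), l)), 5)) = Mul(l, Add(Add(Pow(l, 2), Mul(Rational(-1, 9), l)), 5)) = Mul(l, Add(5, Pow(l, 2), Mul(Rational(-1, 9), l))))
Mul(Function('C')(Pow(Add(-5, -12), Rational(1, 2))), Pow(859, -1)) = Mul(Mul(Rational(1, 9), Pow(Add(-5, -12), Rational(1, 2)), Add(45, Mul(-1, Pow(Add(-5, -12), Rational(1, 2))), Mul(9, Pow(Pow(Add(-5, -12), Rational(1, 2)), 2)))), Pow(859, -1)) = Mul(Mul(Rational(1, 9), Pow(-17, Rational(1, 2)), Add(45, Mul(-1, Pow(-17, Rational(1, 2))), Mul(9, Pow(Pow(-17, Rational(1, 2)), 2)))), Rational(1, 859)) = Mul(Mul(Rational(1, 9), Mul(I, Pow(17, Rational(1, 2))), Add(45, Mul(-1, Mul(I, Pow(17, Rational(1, 2)))), Mul(9, Pow(Mul(I, Pow(17, Rational(1, 2))), 2)))), Rational(1, 859)) = Mul(Mul(Rational(1, 9), Mul(I, Pow(17, Rational(1, 2))), Add(45, Mul(-1, I, Pow(17, Rational(1, 2))), Mul(9, -17))), Rational(1, 859)) = Mul(Mul(Rational(1, 9), Mul(I, Pow(17, Rational(1, 2))), Add(45, Mul(-1, I, Pow(17, Rational(1, 2))), -153)), Rational(1, 859)) = Mul(Mul(Rational(1, 9), Mul(I, Pow(17, Rational(1, 2))), Add(-108, Mul(-1, I, Pow(17, Rational(1, 2))))), Rational(1, 859)) = Mul(Mul(Rational(1, 9), I, Pow(17, Rational(1, 2)), Add(-108, Mul(-1, I, Pow(17, Rational(1, 2))))), Rational(1, 859)) = Mul(Rational(1, 7731), I, Pow(17, Rational(1, 2)), Add(-108, Mul(-1, I, Pow(17, Rational(1, 2)))))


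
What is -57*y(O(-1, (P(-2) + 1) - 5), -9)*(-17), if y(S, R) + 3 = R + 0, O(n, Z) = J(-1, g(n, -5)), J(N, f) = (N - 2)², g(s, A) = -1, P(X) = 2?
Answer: -11628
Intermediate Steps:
J(N, f) = (-2 + N)²
O(n, Z) = 9 (O(n, Z) = (-2 - 1)² = (-3)² = 9)
y(S, R) = -3 + R (y(S, R) = -3 + (R + 0) = -3 + R)
-57*y(O(-1, (P(-2) + 1) - 5), -9)*(-17) = -57*(-3 - 9)*(-17) = -57*(-12)*(-17) = 684*(-17) = -11628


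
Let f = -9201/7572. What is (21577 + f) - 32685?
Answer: -28039659/2524 ≈ -11109.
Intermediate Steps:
f = -3067/2524 (f = -9201*1/7572 = -3067/2524 ≈ -1.2151)
(21577 + f) - 32685 = (21577 - 3067/2524) - 32685 = 54457281/2524 - 32685 = -28039659/2524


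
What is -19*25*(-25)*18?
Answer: 213750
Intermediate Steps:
-19*25*(-25)*18 = -(-11875)*18 = -19*(-11250) = 213750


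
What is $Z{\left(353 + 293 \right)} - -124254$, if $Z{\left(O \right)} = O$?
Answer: $124900$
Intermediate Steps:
$Z{\left(353 + 293 \right)} - -124254 = \left(353 + 293\right) - -124254 = 646 + 124254 = 124900$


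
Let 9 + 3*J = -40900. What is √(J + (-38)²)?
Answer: I*√109731/3 ≈ 110.42*I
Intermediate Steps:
J = -40909/3 (J = -3 + (⅓)*(-40900) = -3 - 40900/3 = -40909/3 ≈ -13636.)
√(J + (-38)²) = √(-40909/3 + (-38)²) = √(-40909/3 + 1444) = √(-36577/3) = I*√109731/3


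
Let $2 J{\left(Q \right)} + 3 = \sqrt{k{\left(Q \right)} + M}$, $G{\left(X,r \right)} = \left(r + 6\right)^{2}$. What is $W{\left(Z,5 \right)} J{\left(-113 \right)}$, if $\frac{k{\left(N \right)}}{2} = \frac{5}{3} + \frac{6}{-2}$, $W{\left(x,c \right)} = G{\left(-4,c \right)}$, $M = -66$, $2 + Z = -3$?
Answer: $- \frac{363}{2} + \frac{121 i \sqrt{618}}{6} \approx -181.5 + 501.34 i$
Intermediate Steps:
$Z = -5$ ($Z = -2 - 3 = -5$)
$G{\left(X,r \right)} = \left(6 + r\right)^{2}$
$W{\left(x,c \right)} = \left(6 + c\right)^{2}$
$k{\left(N \right)} = - \frac{8}{3}$ ($k{\left(N \right)} = 2 \left(\frac{5}{3} + \frac{6}{-2}\right) = 2 \left(5 \cdot \frac{1}{3} + 6 \left(- \frac{1}{2}\right)\right) = 2 \left(\frac{5}{3} - 3\right) = 2 \left(- \frac{4}{3}\right) = - \frac{8}{3}$)
$J{\left(Q \right)} = - \frac{3}{2} + \frac{i \sqrt{618}}{6}$ ($J{\left(Q \right)} = - \frac{3}{2} + \frac{\sqrt{- \frac{8}{3} - 66}}{2} = - \frac{3}{2} + \frac{\sqrt{- \frac{206}{3}}}{2} = - \frac{3}{2} + \frac{\frac{1}{3} i \sqrt{618}}{2} = - \frac{3}{2} + \frac{i \sqrt{618}}{6}$)
$W{\left(Z,5 \right)} J{\left(-113 \right)} = \left(6 + 5\right)^{2} \left(- \frac{3}{2} + \frac{i \sqrt{618}}{6}\right) = 11^{2} \left(- \frac{3}{2} + \frac{i \sqrt{618}}{6}\right) = 121 \left(- \frac{3}{2} + \frac{i \sqrt{618}}{6}\right) = - \frac{363}{2} + \frac{121 i \sqrt{618}}{6}$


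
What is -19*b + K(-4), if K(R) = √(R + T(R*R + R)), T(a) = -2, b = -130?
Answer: 2470 + I*√6 ≈ 2470.0 + 2.4495*I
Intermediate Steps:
K(R) = √(-2 + R) (K(R) = √(R - 2) = √(-2 + R))
-19*b + K(-4) = -19*(-130) + √(-2 - 4) = 2470 + √(-6) = 2470 + I*√6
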